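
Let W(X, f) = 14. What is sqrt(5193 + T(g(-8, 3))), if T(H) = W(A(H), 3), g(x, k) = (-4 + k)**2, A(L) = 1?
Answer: sqrt(5207) ≈ 72.160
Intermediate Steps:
T(H) = 14
sqrt(5193 + T(g(-8, 3))) = sqrt(5193 + 14) = sqrt(5207)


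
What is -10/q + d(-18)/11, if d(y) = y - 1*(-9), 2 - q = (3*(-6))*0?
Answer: -64/11 ≈ -5.8182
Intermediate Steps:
q = 2 (q = 2 - 3*(-6)*0 = 2 - (-18)*0 = 2 - 1*0 = 2 + 0 = 2)
d(y) = 9 + y (d(y) = y + 9 = 9 + y)
-10/q + d(-18)/11 = -10/2 + (9 - 18)/11 = -10*½ - 9*1/11 = -5 - 9/11 = -64/11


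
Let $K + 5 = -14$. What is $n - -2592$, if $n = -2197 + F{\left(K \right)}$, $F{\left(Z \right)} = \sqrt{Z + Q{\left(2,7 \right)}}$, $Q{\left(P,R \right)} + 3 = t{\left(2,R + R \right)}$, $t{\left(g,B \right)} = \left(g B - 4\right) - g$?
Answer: $395$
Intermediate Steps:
$K = -19$ ($K = -5 - 14 = -19$)
$t{\left(g,B \right)} = -4 - g + B g$ ($t{\left(g,B \right)} = \left(B g - 4\right) - g = \left(-4 + B g\right) - g = -4 - g + B g$)
$Q{\left(P,R \right)} = -9 + 4 R$ ($Q{\left(P,R \right)} = -3 - \left(6 - \left(R + R\right) 2\right) = -3 - \left(6 - 2 R 2\right) = -3 - \left(6 - 4 R\right) = -3 + \left(-6 + 4 R\right) = -9 + 4 R$)
$F{\left(Z \right)} = \sqrt{19 + Z}$ ($F{\left(Z \right)} = \sqrt{Z + \left(-9 + 4 \cdot 7\right)} = \sqrt{Z + \left(-9 + 28\right)} = \sqrt{Z + 19} = \sqrt{19 + Z}$)
$n = -2197$ ($n = -2197 + \sqrt{19 - 19} = -2197 + \sqrt{0} = -2197 + 0 = -2197$)
$n - -2592 = -2197 - -2592 = -2197 + 2592 = 395$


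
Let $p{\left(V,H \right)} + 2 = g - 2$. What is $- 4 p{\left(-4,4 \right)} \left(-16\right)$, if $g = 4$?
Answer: $0$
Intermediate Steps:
$p{\left(V,H \right)} = 0$ ($p{\left(V,H \right)} = -2 + \left(4 - 2\right) = -2 + 2 = 0$)
$- 4 p{\left(-4,4 \right)} \left(-16\right) = \left(-4\right) 0 \left(-16\right) = 0 \left(-16\right) = 0$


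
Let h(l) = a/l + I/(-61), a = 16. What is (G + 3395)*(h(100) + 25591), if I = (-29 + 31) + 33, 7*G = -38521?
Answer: -82266057552/1525 ≈ -5.3945e+7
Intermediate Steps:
G = -5503 (G = (1/7)*(-38521) = -5503)
I = 35 (I = 2 + 33 = 35)
h(l) = -35/61 + 16/l (h(l) = 16/l + 35/(-61) = 16/l + 35*(-1/61) = 16/l - 35/61 = -35/61 + 16/l)
(G + 3395)*(h(100) + 25591) = (-5503 + 3395)*((-35/61 + 16/100) + 25591) = -2108*((-35/61 + 16*(1/100)) + 25591) = -2108*((-35/61 + 4/25) + 25591) = -2108*(-631/1525 + 25591) = -2108*39025644/1525 = -82266057552/1525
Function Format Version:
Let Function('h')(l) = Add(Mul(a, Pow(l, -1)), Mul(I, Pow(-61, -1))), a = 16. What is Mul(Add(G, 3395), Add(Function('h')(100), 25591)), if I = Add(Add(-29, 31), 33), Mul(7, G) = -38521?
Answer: Rational(-82266057552, 1525) ≈ -5.3945e+7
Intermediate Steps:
G = -5503 (G = Mul(Rational(1, 7), -38521) = -5503)
I = 35 (I = Add(2, 33) = 35)
Function('h')(l) = Add(Rational(-35, 61), Mul(16, Pow(l, -1))) (Function('h')(l) = Add(Mul(16, Pow(l, -1)), Mul(35, Pow(-61, -1))) = Add(Mul(16, Pow(l, -1)), Mul(35, Rational(-1, 61))) = Add(Mul(16, Pow(l, -1)), Rational(-35, 61)) = Add(Rational(-35, 61), Mul(16, Pow(l, -1))))
Mul(Add(G, 3395), Add(Function('h')(100), 25591)) = Mul(Add(-5503, 3395), Add(Add(Rational(-35, 61), Mul(16, Pow(100, -1))), 25591)) = Mul(-2108, Add(Add(Rational(-35, 61), Mul(16, Rational(1, 100))), 25591)) = Mul(-2108, Add(Add(Rational(-35, 61), Rational(4, 25)), 25591)) = Mul(-2108, Add(Rational(-631, 1525), 25591)) = Mul(-2108, Rational(39025644, 1525)) = Rational(-82266057552, 1525)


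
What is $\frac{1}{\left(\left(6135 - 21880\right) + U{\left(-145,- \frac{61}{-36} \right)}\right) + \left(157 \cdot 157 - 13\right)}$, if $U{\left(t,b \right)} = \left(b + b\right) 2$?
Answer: $\frac{9}{80080} \approx 0.00011239$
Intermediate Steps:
$U{\left(t,b \right)} = 4 b$ ($U{\left(t,b \right)} = 2 b 2 = 4 b$)
$\frac{1}{\left(\left(6135 - 21880\right) + U{\left(-145,- \frac{61}{-36} \right)}\right) + \left(157 \cdot 157 - 13\right)} = \frac{1}{\left(\left(6135 - 21880\right) + 4 \left(- \frac{61}{-36}\right)\right) + \left(157 \cdot 157 - 13\right)} = \frac{1}{\left(-15745 + 4 \left(\left(-61\right) \left(- \frac{1}{36}\right)\right)\right) + \left(24649 - 13\right)} = \frac{1}{\left(-15745 + 4 \cdot \frac{61}{36}\right) + 24636} = \frac{1}{\left(-15745 + \frac{61}{9}\right) + 24636} = \frac{1}{- \frac{141644}{9} + 24636} = \frac{1}{\frac{80080}{9}} = \frac{9}{80080}$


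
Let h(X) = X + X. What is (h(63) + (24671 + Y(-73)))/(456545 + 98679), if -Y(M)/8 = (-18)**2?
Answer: 22205/555224 ≈ 0.039993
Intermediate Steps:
Y(M) = -2592 (Y(M) = -8*(-18)**2 = -8*324 = -2592)
h(X) = 2*X
(h(63) + (24671 + Y(-73)))/(456545 + 98679) = (2*63 + (24671 - 2592))/(456545 + 98679) = (126 + 22079)/555224 = 22205*(1/555224) = 22205/555224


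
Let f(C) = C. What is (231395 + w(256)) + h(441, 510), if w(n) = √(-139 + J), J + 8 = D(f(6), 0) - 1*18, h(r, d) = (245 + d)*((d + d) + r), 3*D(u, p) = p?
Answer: 1334450 + I*√165 ≈ 1.3345e+6 + 12.845*I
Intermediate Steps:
D(u, p) = p/3
h(r, d) = (245 + d)*(r + 2*d) (h(r, d) = (245 + d)*(2*d + r) = (245 + d)*(r + 2*d))
J = -26 (J = -8 + ((⅓)*0 - 1*18) = -8 + (0 - 18) = -8 - 18 = -26)
w(n) = I*√165 (w(n) = √(-139 - 26) = √(-165) = I*√165)
(231395 + w(256)) + h(441, 510) = (231395 + I*√165) + (2*510² + 245*441 + 490*510 + 510*441) = (231395 + I*√165) + (2*260100 + 108045 + 249900 + 224910) = (231395 + I*√165) + (520200 + 108045 + 249900 + 224910) = (231395 + I*√165) + 1103055 = 1334450 + I*√165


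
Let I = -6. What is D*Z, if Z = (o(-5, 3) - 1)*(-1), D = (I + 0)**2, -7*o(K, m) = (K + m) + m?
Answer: 288/7 ≈ 41.143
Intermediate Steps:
o(K, m) = -2*m/7 - K/7 (o(K, m) = -((K + m) + m)/7 = -(K + 2*m)/7 = -2*m/7 - K/7)
D = 36 (D = (-6 + 0)**2 = (-6)**2 = 36)
Z = 8/7 (Z = ((-2/7*3 - 1/7*(-5)) - 1)*(-1) = ((-6/7 + 5/7) - 1)*(-1) = (-1/7 - 1)*(-1) = -8/7*(-1) = 8/7 ≈ 1.1429)
D*Z = 36*(8/7) = 288/7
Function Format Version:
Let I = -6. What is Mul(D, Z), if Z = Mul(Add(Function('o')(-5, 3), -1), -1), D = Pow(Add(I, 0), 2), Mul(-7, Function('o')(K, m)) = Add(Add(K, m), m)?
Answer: Rational(288, 7) ≈ 41.143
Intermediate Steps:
Function('o')(K, m) = Add(Mul(Rational(-2, 7), m), Mul(Rational(-1, 7), K)) (Function('o')(K, m) = Mul(Rational(-1, 7), Add(Add(K, m), m)) = Mul(Rational(-1, 7), Add(K, Mul(2, m))) = Add(Mul(Rational(-2, 7), m), Mul(Rational(-1, 7), K)))
D = 36 (D = Pow(Add(-6, 0), 2) = Pow(-6, 2) = 36)
Z = Rational(8, 7) (Z = Mul(Add(Add(Mul(Rational(-2, 7), 3), Mul(Rational(-1, 7), -5)), -1), -1) = Mul(Add(Add(Rational(-6, 7), Rational(5, 7)), -1), -1) = Mul(Add(Rational(-1, 7), -1), -1) = Mul(Rational(-8, 7), -1) = Rational(8, 7) ≈ 1.1429)
Mul(D, Z) = Mul(36, Rational(8, 7)) = Rational(288, 7)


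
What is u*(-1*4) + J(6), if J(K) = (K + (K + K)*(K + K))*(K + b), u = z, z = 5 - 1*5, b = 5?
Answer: 1650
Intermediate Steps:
z = 0 (z = 5 - 5 = 0)
u = 0
J(K) = (5 + K)*(K + 4*K²) (J(K) = (K + (K + K)*(K + K))*(K + 5) = (K + (2*K)*(2*K))*(5 + K) = (K + 4*K²)*(5 + K) = (5 + K)*(K + 4*K²))
u*(-1*4) + J(6) = 0*(-1*4) + 6*(5 + 4*6² + 21*6) = 0*(-4) + 6*(5 + 4*36 + 126) = 0 + 6*(5 + 144 + 126) = 0 + 6*275 = 0 + 1650 = 1650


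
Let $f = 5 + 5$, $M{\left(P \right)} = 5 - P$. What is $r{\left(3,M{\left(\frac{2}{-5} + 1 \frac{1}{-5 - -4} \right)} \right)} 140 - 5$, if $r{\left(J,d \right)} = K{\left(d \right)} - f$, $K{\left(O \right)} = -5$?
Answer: $-2105$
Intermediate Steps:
$f = 10$
$r{\left(J,d \right)} = -15$ ($r{\left(J,d \right)} = -5 - 10 = -15$)
$r{\left(3,M{\left(\frac{2}{-5} + 1 \frac{1}{-5 - -4} \right)} \right)} 140 - 5 = \left(-15\right) 140 - 5 = -2100 - 5 = -2105$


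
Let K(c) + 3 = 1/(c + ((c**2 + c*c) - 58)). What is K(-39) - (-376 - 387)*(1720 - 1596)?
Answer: 278623506/2945 ≈ 94609.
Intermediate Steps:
K(c) = -3 + 1/(-58 + c + 2*c**2) (K(c) = -3 + 1/(c + ((c**2 + c*c) - 58)) = -3 + 1/(c + ((c**2 + c**2) - 58)) = -3 + 1/(c + (2*c**2 - 58)) = -3 + 1/(c + (-58 + 2*c**2)) = -3 + 1/(-58 + c + 2*c**2))
K(-39) - (-376 - 387)*(1720 - 1596) = (175 - 6*(-39)**2 - 3*(-39))/(-58 - 39 + 2*(-39)**2) - (-376 - 387)*(1720 - 1596) = (175 - 6*1521 + 117)/(-58 - 39 + 2*1521) - (-763)*124 = (175 - 9126 + 117)/(-58 - 39 + 3042) - 1*(-94612) = -8834/2945 + 94612 = 278623506/2945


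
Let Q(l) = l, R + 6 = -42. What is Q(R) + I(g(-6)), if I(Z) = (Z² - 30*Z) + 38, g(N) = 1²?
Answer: -39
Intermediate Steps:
R = -48 (R = -6 - 42 = -48)
g(N) = 1
I(Z) = 38 + Z² - 30*Z
Q(R) + I(g(-6)) = -48 + (38 + 1² - 30*1) = -48 + (38 + 1 - 30) = -48 + 9 = -39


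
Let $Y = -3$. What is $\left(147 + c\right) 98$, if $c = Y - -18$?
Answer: $15876$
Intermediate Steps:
$c = 15$ ($c = -3 - -18 = -3 + 18 = 15$)
$\left(147 + c\right) 98 = \left(147 + 15\right) 98 = 162 \cdot 98 = 15876$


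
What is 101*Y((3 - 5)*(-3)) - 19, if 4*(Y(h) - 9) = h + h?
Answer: 1193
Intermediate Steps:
Y(h) = 9 + h/2 (Y(h) = 9 + (h + h)/4 = 9 + (2*h)/4 = 9 + h/2)
101*Y((3 - 5)*(-3)) - 19 = 101*(9 + ((3 - 5)*(-3))/2) - 19 = 101*(9 + (-2*(-3))/2) - 19 = 101*(9 + (1/2)*6) - 19 = 101*(9 + 3) - 19 = 101*12 - 19 = 1212 - 19 = 1193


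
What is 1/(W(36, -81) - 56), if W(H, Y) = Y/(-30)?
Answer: -10/533 ≈ -0.018762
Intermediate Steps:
W(H, Y) = -Y/30 (W(H, Y) = Y*(-1/30) = -Y/30)
1/(W(36, -81) - 56) = 1/(-1/30*(-81) - 56) = 1/(27/10 - 56) = 1/(-533/10) = -10/533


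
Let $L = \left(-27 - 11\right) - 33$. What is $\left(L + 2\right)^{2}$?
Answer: $4761$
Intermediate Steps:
$L = -71$ ($L = -38 - 33 = -71$)
$\left(L + 2\right)^{2} = \left(-71 + 2\right)^{2} = \left(-69\right)^{2} = 4761$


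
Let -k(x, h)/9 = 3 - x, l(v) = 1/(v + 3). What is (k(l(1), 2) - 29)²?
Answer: 46225/16 ≈ 2889.1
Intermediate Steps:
l(v) = 1/(3 + v)
k(x, h) = -27 + 9*x (k(x, h) = -9*(3 - x) = -27 + 9*x)
(k(l(1), 2) - 29)² = ((-27 + 9/(3 + 1)) - 29)² = ((-27 + 9/4) - 29)² = (-99/4 - 29)² = (-215/4)² = 46225/16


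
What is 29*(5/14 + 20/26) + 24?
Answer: 10313/182 ≈ 56.665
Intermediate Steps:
29*(5/14 + 20/26) + 24 = 29*(5*(1/14) + 20*(1/26)) + 24 = 29*(5/14 + 10/13) + 24 = 29*(205/182) + 24 = 5945/182 + 24 = 10313/182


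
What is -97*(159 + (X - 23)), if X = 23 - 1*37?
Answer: -11834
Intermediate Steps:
X = -14 (X = 23 - 37 = -14)
-97*(159 + (X - 23)) = -97*(159 + (-14 - 23)) = -97*(159 - 37) = -97*122 = -11834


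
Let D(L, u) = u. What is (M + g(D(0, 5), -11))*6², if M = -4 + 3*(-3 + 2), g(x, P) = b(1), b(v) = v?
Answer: -216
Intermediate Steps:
g(x, P) = 1
M = -7 (M = -4 + 3*(-1) = -4 - 3 = -7)
(M + g(D(0, 5), -11))*6² = (-7 + 1)*6² = -6*36 = -216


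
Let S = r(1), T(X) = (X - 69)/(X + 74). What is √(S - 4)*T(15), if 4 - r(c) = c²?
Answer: -54*I/89 ≈ -0.60674*I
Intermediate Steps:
r(c) = 4 - c²
T(X) = (-69 + X)/(74 + X)
S = 3 (S = 4 - 1*1² = 4 - 1*1 = 4 - 1 = 3)
√(S - 4)*T(15) = √(3 - 4)*((-69 + 15)/(74 + 15)) = √(-1)*(-54/89) = I*((1/89)*(-54)) = I*(-54/89) = -54*I/89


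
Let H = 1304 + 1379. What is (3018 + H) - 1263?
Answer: 4438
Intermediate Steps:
H = 2683
(3018 + H) - 1263 = (3018 + 2683) - 1263 = 5701 - 1263 = 4438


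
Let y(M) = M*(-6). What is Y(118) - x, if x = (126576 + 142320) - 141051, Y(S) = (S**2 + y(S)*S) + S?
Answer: -197347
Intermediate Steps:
y(M) = -6*M
Y(S) = S - 5*S**2 (Y(S) = (S**2 + (-6*S)*S) + S = (S**2 - 6*S**2) + S = -5*S**2 + S = S - 5*S**2)
x = 127845 (x = 268896 - 141051 = 127845)
Y(118) - x = 118*(1 - 5*118) - 1*127845 = 118*(1 - 590) - 127845 = 118*(-589) - 127845 = -69502 - 127845 = -197347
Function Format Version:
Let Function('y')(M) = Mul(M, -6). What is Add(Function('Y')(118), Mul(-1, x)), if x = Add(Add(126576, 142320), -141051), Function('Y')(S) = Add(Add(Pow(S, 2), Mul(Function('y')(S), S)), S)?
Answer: -197347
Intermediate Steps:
Function('y')(M) = Mul(-6, M)
Function('Y')(S) = Add(S, Mul(-5, Pow(S, 2))) (Function('Y')(S) = Add(Add(Pow(S, 2), Mul(Mul(-6, S), S)), S) = Add(Add(Pow(S, 2), Mul(-6, Pow(S, 2))), S) = Add(Mul(-5, Pow(S, 2)), S) = Add(S, Mul(-5, Pow(S, 2))))
x = 127845 (x = Add(268896, -141051) = 127845)
Add(Function('Y')(118), Mul(-1, x)) = Add(Mul(118, Add(1, Mul(-5, 118))), Mul(-1, 127845)) = Add(Mul(118, Add(1, -590)), -127845) = Add(Mul(118, -589), -127845) = Add(-69502, -127845) = -197347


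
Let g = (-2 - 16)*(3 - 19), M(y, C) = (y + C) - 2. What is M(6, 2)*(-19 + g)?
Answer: 1614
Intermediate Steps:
M(y, C) = -2 + C + y (M(y, C) = (C + y) - 2 = -2 + C + y)
g = 288 (g = -18*(-16) = 288)
M(6, 2)*(-19 + g) = (-2 + 2 + 6)*(-19 + 288) = 6*269 = 1614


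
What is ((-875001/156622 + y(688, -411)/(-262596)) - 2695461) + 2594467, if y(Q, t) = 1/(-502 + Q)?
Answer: -386316641694438443/3824932896216 ≈ -1.0100e+5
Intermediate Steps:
((-875001/156622 + y(688, -411)/(-262596)) - 2695461) + 2594467 = ((-875001/156622 + 1/((-502 + 688)*(-262596))) - 2695461) + 2594467 = ((-875001*1/156622 - 1/262596/186) - 2695461) + 2594467 = ((-875001/156622 + (1/186)*(-1/262596)) - 2695461) + 2594467 = ((-875001/156622 - 1/48842856) - 2695461) + 2594467 = (-21368773999739/3824932896216 - 2695461) + 2594467 = -10309978818141275315/3824932896216 + 2594467 = -386316641694438443/3824932896216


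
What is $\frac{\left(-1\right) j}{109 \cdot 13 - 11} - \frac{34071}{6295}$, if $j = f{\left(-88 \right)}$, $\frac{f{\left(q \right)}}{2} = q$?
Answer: $- \frac{23397953}{4425385} \approx -5.2872$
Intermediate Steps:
$f{\left(q \right)} = 2 q$
$j = -176$ ($j = 2 \left(-88\right) = -176$)
$\frac{\left(-1\right) j}{109 \cdot 13 - 11} - \frac{34071}{6295} = \frac{\left(-1\right) \left(-176\right)}{109 \cdot 13 - 11} - \frac{34071}{6295} = \frac{176}{1417 - 11} - \frac{34071}{6295} = \frac{176}{1406} - \frac{34071}{6295} = 176 \cdot \frac{1}{1406} - \frac{34071}{6295} = \frac{88}{703} - \frac{34071}{6295} = - \frac{23397953}{4425385}$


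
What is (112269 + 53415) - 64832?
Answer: 100852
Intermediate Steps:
(112269 + 53415) - 64832 = 165684 - 64832 = 100852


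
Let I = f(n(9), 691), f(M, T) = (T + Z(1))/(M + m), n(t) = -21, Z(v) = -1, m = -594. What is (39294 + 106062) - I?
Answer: 5959642/41 ≈ 1.4536e+5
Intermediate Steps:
f(M, T) = (-1 + T)/(-594 + M) (f(M, T) = (T - 1)/(M - 594) = (-1 + T)/(-594 + M))
I = -46/41 (I = (-1 + 691)/(-594 - 21) = 690/(-615) = -1/615*690 = -46/41 ≈ -1.1220)
(39294 + 106062) - I = (39294 + 106062) - 1*(-46/41) = 145356 + 46/41 = 5959642/41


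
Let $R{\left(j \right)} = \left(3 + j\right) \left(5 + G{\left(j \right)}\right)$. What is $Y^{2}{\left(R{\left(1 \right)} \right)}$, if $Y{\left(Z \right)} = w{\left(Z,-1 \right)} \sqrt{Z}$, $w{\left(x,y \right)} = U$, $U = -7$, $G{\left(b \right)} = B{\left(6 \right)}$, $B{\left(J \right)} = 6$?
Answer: $2156$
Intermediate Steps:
$G{\left(b \right)} = 6$
$R{\left(j \right)} = 33 + 11 j$ ($R{\left(j \right)} = \left(3 + j\right) \left(5 + 6\right) = \left(3 + j\right) 11 = 33 + 11 j$)
$w{\left(x,y \right)} = -7$
$Y{\left(Z \right)} = - 7 \sqrt{Z}$
$Y^{2}{\left(R{\left(1 \right)} \right)} = \left(- 7 \sqrt{33 + 11 \cdot 1}\right)^{2} = \left(- 7 \sqrt{33 + 11}\right)^{2} = \left(- 7 \sqrt{44}\right)^{2} = \left(- 7 \cdot 2 \sqrt{11}\right)^{2} = \left(- 14 \sqrt{11}\right)^{2} = 2156$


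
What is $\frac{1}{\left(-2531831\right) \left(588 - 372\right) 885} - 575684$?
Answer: $- \frac{278622313639748641}{483984813960} \approx -5.7568 \cdot 10^{5}$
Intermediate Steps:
$\frac{1}{\left(-2531831\right) \left(588 - 372\right) 885} - 575684 = - \frac{1}{2531831 \cdot 216 \cdot 885} - 575684 = - \frac{1}{2531831 \cdot 191160} - 575684 = \left(- \frac{1}{2531831}\right) \frac{1}{191160} - 575684 = - \frac{1}{483984813960} - 575684 = - \frac{278622313639748641}{483984813960}$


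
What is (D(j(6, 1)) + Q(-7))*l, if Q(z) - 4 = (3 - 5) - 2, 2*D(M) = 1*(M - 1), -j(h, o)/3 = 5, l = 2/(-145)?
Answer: 16/145 ≈ 0.11034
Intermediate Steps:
l = -2/145 (l = 2*(-1/145) = -2/145 ≈ -0.013793)
j(h, o) = -15 (j(h, o) = -3*5 = -15)
D(M) = -½ + M/2 (D(M) = (1*(M - 1))/2 = (1*(-1 + M))/2 = (-1 + M)/2 = -½ + M/2)
Q(z) = 0 (Q(z) = 4 + ((3 - 5) - 2) = 4 + (-2 - 2) = 4 - 4 = 0)
(D(j(6, 1)) + Q(-7))*l = ((-½ + (½)*(-15)) + 0)*(-2/145) = ((-½ - 15/2) + 0)*(-2/145) = (-8 + 0)*(-2/145) = -8*(-2/145) = 16/145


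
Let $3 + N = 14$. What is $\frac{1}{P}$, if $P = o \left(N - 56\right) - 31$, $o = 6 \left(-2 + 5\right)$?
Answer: $- \frac{1}{841} \approx -0.0011891$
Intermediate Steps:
$N = 11$ ($N = -3 + 14 = 11$)
$o = 18$ ($o = 6 \cdot 3 = 18$)
$P = -841$ ($P = 18 \left(11 - 56\right) - 31 = 18 \left(-45\right) - 31 = -810 - 31 = -841$)
$\frac{1}{P} = \frac{1}{-841} = - \frac{1}{841}$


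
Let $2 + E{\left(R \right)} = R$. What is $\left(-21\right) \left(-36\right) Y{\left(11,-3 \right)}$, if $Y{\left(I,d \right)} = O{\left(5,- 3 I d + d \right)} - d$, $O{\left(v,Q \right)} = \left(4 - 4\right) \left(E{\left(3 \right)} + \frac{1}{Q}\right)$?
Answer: $2268$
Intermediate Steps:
$E{\left(R \right)} = -2 + R$
$O{\left(v,Q \right)} = 0$ ($O{\left(v,Q \right)} = \left(4 - 4\right) \left(\left(-2 + 3\right) + \frac{1}{Q}\right) = 0 \left(1 + \frac{1}{Q}\right) = 0$)
$Y{\left(I,d \right)} = - d$ ($Y{\left(I,d \right)} = 0 - d = - d$)
$\left(-21\right) \left(-36\right) Y{\left(11,-3 \right)} = \left(-21\right) \left(-36\right) \left(\left(-1\right) \left(-3\right)\right) = 756 \cdot 3 = 2268$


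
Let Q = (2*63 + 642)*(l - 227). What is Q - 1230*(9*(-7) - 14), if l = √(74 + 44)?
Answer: -79626 + 768*√118 ≈ -71283.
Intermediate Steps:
l = √118 ≈ 10.863
Q = -174336 + 768*√118 (Q = (2*63 + 642)*(√118 - 227) = (126 + 642)*(-227 + √118) = 768*(-227 + √118) = -174336 + 768*√118 ≈ -1.6599e+5)
Q - 1230*(9*(-7) - 14) = (-174336 + 768*√118) - 1230*(9*(-7) - 14) = (-174336 + 768*√118) - 1230*(-63 - 14) = (-174336 + 768*√118) - 1230*(-77) = (-174336 + 768*√118) + 94710 = -79626 + 768*√118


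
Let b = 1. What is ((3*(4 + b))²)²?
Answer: 50625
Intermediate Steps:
((3*(4 + b))²)² = ((3*(4 + 1))²)² = ((3*5)²)² = (15²)² = 225² = 50625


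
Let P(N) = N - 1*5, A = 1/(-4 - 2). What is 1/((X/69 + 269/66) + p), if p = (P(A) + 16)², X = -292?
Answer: 9108/1067503 ≈ 0.0085321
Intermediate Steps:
A = -⅙ (A = 1/(-6) = -⅙ ≈ -0.16667)
P(N) = -5 + N (P(N) = N - 5 = -5 + N)
p = 4225/36 (p = ((-5 - ⅙) + 16)² = (-31/6 + 16)² = (65/6)² = 4225/36 ≈ 117.36)
1/((X/69 + 269/66) + p) = 1/((-292/69 + 269/66) + 4225/36) = 1/(-79/506 + 4225/36) = 1/(1067503/9108) = 9108/1067503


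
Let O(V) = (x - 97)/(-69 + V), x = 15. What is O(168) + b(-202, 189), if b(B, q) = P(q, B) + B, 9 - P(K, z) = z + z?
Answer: 20807/99 ≈ 210.17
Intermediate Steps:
P(K, z) = 9 - 2*z (P(K, z) = 9 - (z + z) = 9 - 2*z)
O(V) = -82/(-69 + V) (O(V) = (15 - 97)/(-69 + V) = -82/(-69 + V))
b(B, q) = 9 - B (b(B, q) = (9 - 2*B) + B = 9 - B)
O(168) + b(-202, 189) = -82/(-69 + 168) + (9 - 1*(-202)) = -82/99 + (9 + 202) = -82*1/99 + 211 = -82/99 + 211 = 20807/99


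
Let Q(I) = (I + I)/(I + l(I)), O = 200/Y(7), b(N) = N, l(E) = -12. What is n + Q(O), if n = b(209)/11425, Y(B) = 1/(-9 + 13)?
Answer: 4611173/2250725 ≈ 2.0488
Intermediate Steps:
Y(B) = ¼ (Y(B) = 1/4 = ¼)
O = 800 (O = 200/(¼) = 200*4 = 800)
n = 209/11425 ≈ 0.018293
Q(I) = 2*I/(-12 + I) (Q(I) = (I + I)/(I - 12) = (2*I)/(-12 + I) = 2*I/(-12 + I))
n + Q(O) = 209/11425 + 2*800/(-12 + 800) = 209/11425 + 2*800/788 = 209/11425 + 2*800*(1/788) = 209/11425 + 400/197 = 4611173/2250725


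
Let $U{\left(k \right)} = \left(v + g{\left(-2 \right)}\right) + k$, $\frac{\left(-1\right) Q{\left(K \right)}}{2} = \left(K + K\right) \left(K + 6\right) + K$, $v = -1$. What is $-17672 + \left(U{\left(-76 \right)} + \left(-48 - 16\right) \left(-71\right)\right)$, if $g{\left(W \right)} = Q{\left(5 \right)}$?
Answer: $-13435$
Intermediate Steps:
$Q{\left(K \right)} = - 2 K - 4 K \left(6 + K\right)$ ($Q{\left(K \right)} = - 2 \left(\left(K + K\right) \left(K + 6\right) + K\right) = - 2 \left(2 K \left(6 + K\right) + K\right) = - 2 \left(K + 2 K \left(6 + K\right)\right) = - 2 K - 4 K \left(6 + K\right)$)
$g{\left(W \right)} = -230$ ($g{\left(W \right)} = \left(-2\right) 5 \left(13 + 2 \cdot 5\right) = \left(-2\right) 5 \left(13 + 10\right) = \left(-2\right) 5 \cdot 23 = -230$)
$U{\left(k \right)} = -231 + k$ ($U{\left(k \right)} = \left(-1 - 230\right) + k = -231 + k$)
$-17672 + \left(U{\left(-76 \right)} + \left(-48 - 16\right) \left(-71\right)\right) = -17672 + \left(\left(-231 - 76\right) + \left(-48 - 16\right) \left(-71\right)\right) = -17672 - -4237 = -17672 + \left(-307 + 4544\right) = -17672 + 4237 = -13435$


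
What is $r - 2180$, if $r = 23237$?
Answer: $21057$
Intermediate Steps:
$r - 2180 = 23237 - 2180 = 21057$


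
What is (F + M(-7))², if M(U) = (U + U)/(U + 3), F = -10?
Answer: 169/4 ≈ 42.250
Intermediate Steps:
M(U) = 2*U/(3 + U) (M(U) = (2*U)/(3 + U) = 2*U/(3 + U))
(F + M(-7))² = (-10 + 2*(-7)/(3 - 7))² = (-10 + 2*(-7)/(-4))² = (-10 + 2*(-7)*(-¼))² = (-10 + 7/2)² = (-13/2)² = 169/4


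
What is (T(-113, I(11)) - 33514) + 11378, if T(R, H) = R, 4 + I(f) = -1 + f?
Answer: -22249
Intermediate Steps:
I(f) = -5 + f (I(f) = -4 + (-1 + f) = -5 + f)
(T(-113, I(11)) - 33514) + 11378 = (-113 - 33514) + 11378 = -33627 + 11378 = -22249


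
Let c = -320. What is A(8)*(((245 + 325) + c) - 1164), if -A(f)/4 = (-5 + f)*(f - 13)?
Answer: -54840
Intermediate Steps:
A(f) = -4*(-13 + f)*(-5 + f) (A(f) = -4*(-5 + f)*(f - 13) = -4*(-5 + f)*(-13 + f) = -4*(-13 + f)*(-5 + f))
A(8)*(((245 + 325) + c) - 1164) = (-260 - 4*8**2 + 72*8)*(((245 + 325) - 320) - 1164) = (-260 - 4*64 + 576)*((570 - 320) - 1164) = (-260 - 256 + 576)*(250 - 1164) = 60*(-914) = -54840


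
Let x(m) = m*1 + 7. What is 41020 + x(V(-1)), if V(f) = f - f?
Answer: 41027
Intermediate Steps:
V(f) = 0
x(m) = 7 + m (x(m) = m + 7 = 7 + m)
41020 + x(V(-1)) = 41020 + (7 + 0) = 41020 + 7 = 41027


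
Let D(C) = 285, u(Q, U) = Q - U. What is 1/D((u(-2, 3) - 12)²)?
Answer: 1/285 ≈ 0.0035088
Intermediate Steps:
1/D((u(-2, 3) - 12)²) = 1/285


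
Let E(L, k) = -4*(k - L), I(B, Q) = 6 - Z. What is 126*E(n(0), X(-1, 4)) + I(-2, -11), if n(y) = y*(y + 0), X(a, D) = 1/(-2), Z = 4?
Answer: 254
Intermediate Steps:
X(a, D) = -½
I(B, Q) = 2 (I(B, Q) = 6 - 1*4 = 6 - 4 = 2)
n(y) = y² (n(y) = y*y = y²)
E(L, k) = -4*k + 4*L
126*E(n(0), X(-1, 4)) + I(-2, -11) = 126*(-4*(-½) + 4*0²) + 2 = 126*(2 + 4*0) + 2 = 126*(2 + 0) + 2 = 126*2 + 2 = 252 + 2 = 254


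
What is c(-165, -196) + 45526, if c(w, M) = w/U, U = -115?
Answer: 1047131/23 ≈ 45527.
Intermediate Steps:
c(w, M) = -w/115 (c(w, M) = w/(-115) = w*(-1/115) = -w/115)
c(-165, -196) + 45526 = -1/115*(-165) + 45526 = 33/23 + 45526 = 1047131/23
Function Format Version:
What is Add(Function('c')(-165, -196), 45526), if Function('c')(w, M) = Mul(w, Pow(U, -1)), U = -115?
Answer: Rational(1047131, 23) ≈ 45527.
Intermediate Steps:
Function('c')(w, M) = Mul(Rational(-1, 115), w) (Function('c')(w, M) = Mul(w, Pow(-115, -1)) = Mul(w, Rational(-1, 115)) = Mul(Rational(-1, 115), w))
Add(Function('c')(-165, -196), 45526) = Add(Mul(Rational(-1, 115), -165), 45526) = Add(Rational(33, 23), 45526) = Rational(1047131, 23)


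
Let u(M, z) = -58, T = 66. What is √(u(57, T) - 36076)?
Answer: I*√36134 ≈ 190.09*I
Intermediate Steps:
√(u(57, T) - 36076) = √(-58 - 36076) = √(-36134) = I*√36134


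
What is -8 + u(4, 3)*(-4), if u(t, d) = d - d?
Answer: -8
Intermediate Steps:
u(t, d) = 0
-8 + u(4, 3)*(-4) = -8 + 0*(-4) = -8 + 0 = -8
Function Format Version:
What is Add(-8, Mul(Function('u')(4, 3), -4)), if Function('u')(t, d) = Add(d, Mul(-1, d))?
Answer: -8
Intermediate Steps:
Function('u')(t, d) = 0
Add(-8, Mul(Function('u')(4, 3), -4)) = Add(-8, Mul(0, -4)) = Add(-8, 0) = -8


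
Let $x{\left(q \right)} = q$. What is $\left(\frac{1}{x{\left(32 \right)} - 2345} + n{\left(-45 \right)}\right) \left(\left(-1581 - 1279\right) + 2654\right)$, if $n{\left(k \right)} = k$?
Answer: $\frac{21441716}{2313} \approx 9270.1$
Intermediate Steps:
$\left(\frac{1}{x{\left(32 \right)} - 2345} + n{\left(-45 \right)}\right) \left(\left(-1581 - 1279\right) + 2654\right) = \left(\frac{1}{32 - 2345} - 45\right) \left(\left(-1581 - 1279\right) + 2654\right) = \left(\frac{1}{-2313} - 45\right) \left(\left(-1581 - 1279\right) + 2654\right) = \left(- \frac{1}{2313} - 45\right) \left(-2860 + 2654\right) = \left(- \frac{104086}{2313}\right) \left(-206\right) = \frac{21441716}{2313}$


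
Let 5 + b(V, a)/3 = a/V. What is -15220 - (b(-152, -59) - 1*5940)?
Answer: -1408457/152 ≈ -9266.2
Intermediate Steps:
b(V, a) = -15 + 3*a/V (b(V, a) = -15 + 3*(a/V) = -15 + 3*a/V)
-15220 - (b(-152, -59) - 1*5940) = -15220 - ((-15 + 3*(-59)/(-152)) - 1*5940) = -15220 - ((-15 + 3*(-59)*(-1/152)) - 5940) = -15220 - ((-15 + 177/152) - 5940) = -15220 - (-2103/152 - 5940) = -15220 - 1*(-904983/152) = -15220 + 904983/152 = -1408457/152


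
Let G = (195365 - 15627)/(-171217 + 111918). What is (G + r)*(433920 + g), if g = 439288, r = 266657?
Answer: 13807438825715640/59299 ≈ 2.3284e+11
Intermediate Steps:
G = -179738/59299 (G = 179738/(-59299) = 179738*(-1/59299) = -179738/59299 ≈ -3.0310)
(G + r)*(433920 + g) = (-179738/59299 + 266657)*(433920 + 439288) = (15812313705/59299)*873208 = 13807438825715640/59299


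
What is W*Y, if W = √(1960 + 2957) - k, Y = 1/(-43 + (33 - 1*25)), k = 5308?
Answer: 5308/35 - √4917/35 ≈ 149.65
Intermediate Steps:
Y = -1/35 (Y = 1/(-43 + (33 - 25)) = 1/(-43 + 8) = 1/(-35) = -1/35 ≈ -0.028571)
W = -5308 + √4917 (W = √(1960 + 2957) - 1*5308 = √4917 - 5308 = -5308 + √4917 ≈ -5237.9)
W*Y = (-5308 + √4917)*(-1/35) = 5308/35 - √4917/35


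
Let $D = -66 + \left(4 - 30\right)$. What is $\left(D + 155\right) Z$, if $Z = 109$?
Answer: $6867$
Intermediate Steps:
$D = -92$ ($D = -66 + \left(4 - 30\right) = -66 - 26 = -92$)
$\left(D + 155\right) Z = \left(-92 + 155\right) 109 = 63 \cdot 109 = 6867$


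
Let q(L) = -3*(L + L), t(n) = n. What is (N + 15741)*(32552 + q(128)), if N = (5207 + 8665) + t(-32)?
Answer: 940202504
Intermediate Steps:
N = 13840 (N = (5207 + 8665) - 32 = 13872 - 32 = 13840)
q(L) = -6*L
(N + 15741)*(32552 + q(128)) = (13840 + 15741)*(32552 - 6*128) = 29581*(32552 - 768) = 29581*31784 = 940202504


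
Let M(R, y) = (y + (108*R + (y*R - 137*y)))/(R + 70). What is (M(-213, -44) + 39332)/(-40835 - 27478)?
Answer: -5632124/9768759 ≈ -0.57654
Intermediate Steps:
M(R, y) = (-136*y + 108*R + R*y)/(70 + R) (M(R, y) = (y + (108*R + (R*y - 137*y)))/(70 + R) = (y + (108*R + (-137*y + R*y)))/(70 + R) = (y + (-137*y + 108*R + R*y))/(70 + R) = (-136*y + 108*R + R*y)/(70 + R))
(M(-213, -44) + 39332)/(-40835 - 27478) = ((-136*(-44) + 108*(-213) - 213*(-44))/(70 - 213) + 39332)/(-40835 - 27478) = ((5984 - 23004 + 9372)/(-143) + 39332)/(-68313) = (-1/143*(-7648) + 39332)*(-1/68313) = (7648/143 + 39332)*(-1/68313) = (5632124/143)*(-1/68313) = -5632124/9768759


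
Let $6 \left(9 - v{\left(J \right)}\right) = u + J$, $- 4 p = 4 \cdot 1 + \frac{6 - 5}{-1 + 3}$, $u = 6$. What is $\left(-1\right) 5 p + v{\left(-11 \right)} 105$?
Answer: $\frac{8305}{8} \approx 1038.1$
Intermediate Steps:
$p = - \frac{9}{8}$ ($p = - \frac{4 \cdot 1 + \frac{6 - 5}{-1 + 3}}{4} = - \frac{4 + 1 \cdot \frac{1}{2}}{4} = - \frac{4 + \frac{1}{2}}{4} = \left(- \frac{1}{4}\right) \frac{9}{2} = - \frac{9}{8} \approx -1.125$)
$v{\left(J \right)} = 8 - \frac{J}{6}$ ($v{\left(J \right)} = 9 - \frac{6 + J}{6} = 9 - \left(1 + \frac{J}{6}\right) = 8 - \frac{J}{6}$)
$\left(-1\right) 5 p + v{\left(-11 \right)} 105 = \left(-1\right) 5 \left(- \frac{9}{8}\right) + \left(8 - - \frac{11}{6}\right) 105 = \left(-5\right) \left(- \frac{9}{8}\right) + \left(8 + \frac{11}{6}\right) 105 = \frac{45}{8} + \frac{59}{6} \cdot 105 = \frac{45}{8} + \frac{2065}{2} = \frac{8305}{8}$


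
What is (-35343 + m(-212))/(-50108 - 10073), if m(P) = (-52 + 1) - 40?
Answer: 35434/60181 ≈ 0.58879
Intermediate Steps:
m(P) = -91 (m(P) = -51 - 40 = -91)
(-35343 + m(-212))/(-50108 - 10073) = (-35343 - 91)/(-50108 - 10073) = -35434/(-60181) = -35434*(-1/60181) = 35434/60181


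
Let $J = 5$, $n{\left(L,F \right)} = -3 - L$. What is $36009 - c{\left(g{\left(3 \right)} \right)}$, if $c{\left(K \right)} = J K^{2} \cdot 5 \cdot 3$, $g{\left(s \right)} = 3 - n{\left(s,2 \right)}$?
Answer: $29934$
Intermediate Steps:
$g{\left(s \right)} = 6 + s$ ($g{\left(s \right)} = 3 - \left(-3 - s\right) = 3 + \left(3 + s\right) = 6 + s$)
$c{\left(K \right)} = 75 K^{2}$ ($c{\left(K \right)} = 5 K^{2} \cdot 5 \cdot 3 = 25 K^{2} \cdot 3 = 75 K^{2}$)
$36009 - c{\left(g{\left(3 \right)} \right)} = 36009 - 75 \left(6 + 3\right)^{2} = 36009 - 75 \cdot 9^{2} = 36009 - 75 \cdot 81 = 36009 - 6075 = 29934$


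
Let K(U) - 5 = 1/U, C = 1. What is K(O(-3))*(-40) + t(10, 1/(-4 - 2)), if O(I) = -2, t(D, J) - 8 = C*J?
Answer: -1033/6 ≈ -172.17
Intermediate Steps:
t(D, J) = 8 + J (t(D, J) = 8 + 1*J = 8 + J)
K(U) = 5 + 1/U
K(O(-3))*(-40) + t(10, 1/(-4 - 2)) = (5 + 1/(-2))*(-40) + (8 + 1/(-4 - 2)) = (5 - ½)*(-40) + (8 + 1/(-6)) = (9/2)*(-40) + (8 - ⅙) = -180 + 47/6 = -1033/6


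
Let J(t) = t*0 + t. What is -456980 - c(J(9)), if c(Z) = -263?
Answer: -456717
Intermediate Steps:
J(t) = t (J(t) = 0 + t = t)
-456980 - c(J(9)) = -456980 - 1*(-263) = -456980 + 263 = -456717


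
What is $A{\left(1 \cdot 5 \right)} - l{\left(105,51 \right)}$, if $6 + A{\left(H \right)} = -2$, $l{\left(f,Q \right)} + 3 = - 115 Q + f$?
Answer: $5755$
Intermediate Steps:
$l{\left(f,Q \right)} = -3 + f - 115 Q$ ($l{\left(f,Q \right)} = -3 - \left(- f + 115 Q\right) = -3 + f - 115 Q$)
$A{\left(H \right)} = -8$ ($A{\left(H \right)} = -6 - 2 = -8$)
$A{\left(1 \cdot 5 \right)} - l{\left(105,51 \right)} = -8 - \left(-3 + 105 - 5865\right) = -8 - -5763 = -8 + 5763 = 5755$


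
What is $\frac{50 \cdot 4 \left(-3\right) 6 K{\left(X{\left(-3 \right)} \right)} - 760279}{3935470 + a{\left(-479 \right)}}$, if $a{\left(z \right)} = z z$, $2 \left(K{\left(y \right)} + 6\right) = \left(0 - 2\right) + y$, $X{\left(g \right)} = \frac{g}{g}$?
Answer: $- \frac{736879}{4164911} \approx -0.17693$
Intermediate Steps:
$X{\left(g \right)} = 1$
$K{\left(y \right)} = -7 + \frac{y}{2}$ ($K{\left(y \right)} = -6 + \frac{\left(0 - 2\right) + y}{2} = -6 + \frac{-2 + y}{2} = -6 + \left(-1 + \frac{y}{2}\right) = -7 + \frac{y}{2}$)
$a{\left(z \right)} = z^{2}$
$\frac{50 \cdot 4 \left(-3\right) 6 K{\left(X{\left(-3 \right)} \right)} - 760279}{3935470 + a{\left(-479 \right)}} = \frac{50 \cdot 4 \left(-3\right) 6 \left(-7 + \frac{1}{2} \cdot 1\right) - 760279}{3935470 + \left(-479\right)^{2}} = \frac{50 \left(\left(-12\right) 6\right) \left(-7 + \frac{1}{2}\right) - 760279}{3935470 + 229441} = \frac{50 \left(-72\right) \left(- \frac{13}{2}\right) - 760279}{4164911} = \left(\left(-3600\right) \left(- \frac{13}{2}\right) - 760279\right) \frac{1}{4164911} = \left(23400 - 760279\right) \frac{1}{4164911} = \left(-736879\right) \frac{1}{4164911} = - \frac{736879}{4164911}$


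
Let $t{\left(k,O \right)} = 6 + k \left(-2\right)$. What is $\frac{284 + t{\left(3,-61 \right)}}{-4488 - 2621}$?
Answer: $- \frac{284}{7109} \approx -0.039949$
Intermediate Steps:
$t{\left(k,O \right)} = 6 - 2 k$
$\frac{284 + t{\left(3,-61 \right)}}{-4488 - 2621} = \frac{284 + \left(6 - 6\right)}{-4488 - 2621} = \frac{284 + \left(6 - 6\right)}{-7109} = \left(284 + 0\right) \left(- \frac{1}{7109}\right) = 284 \left(- \frac{1}{7109}\right) = - \frac{284}{7109}$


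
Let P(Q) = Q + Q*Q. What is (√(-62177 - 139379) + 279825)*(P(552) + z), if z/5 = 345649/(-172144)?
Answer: 2100536768244525/24592 + 52546260619*I*√50389/86072 ≈ 8.5415e+10 + 1.3704e+8*I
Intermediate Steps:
P(Q) = Q + Q²
z = -1728245/172144 (z = 5*(345649/(-172144)) = 5*(345649*(-1/172144)) = 5*(-345649/172144) = -1728245/172144 ≈ -10.040)
(√(-62177 - 139379) + 279825)*(P(552) + z) = (√(-62177 - 139379) + 279825)*(552*(1 + 552) - 1728245/172144) = (√(-201556) + 279825)*(552*553 - 1728245/172144) = (2*I*√50389 + 279825)*(305256 - 1728245/172144) = (279825 + 2*I*√50389)*(52546260619/172144) = 2100536768244525/24592 + 52546260619*I*√50389/86072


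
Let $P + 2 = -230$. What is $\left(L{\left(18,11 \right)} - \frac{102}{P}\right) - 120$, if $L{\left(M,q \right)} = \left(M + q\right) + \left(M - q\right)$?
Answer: $- \frac{9693}{116} \approx -83.56$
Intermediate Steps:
$P = -232$ ($P = -2 - 230 = -232$)
$L{\left(M,q \right)} = 2 M$
$\left(L{\left(18,11 \right)} - \frac{102}{P}\right) - 120 = \left(2 \cdot 18 - \frac{102}{-232}\right) - 120 = \left(36 - - \frac{51}{116}\right) - 120 = \left(36 + \frac{51}{116}\right) - 120 = \frac{4227}{116} - 120 = - \frac{9693}{116}$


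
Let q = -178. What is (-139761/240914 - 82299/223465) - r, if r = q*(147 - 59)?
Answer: 843233648891489/53835847010 ≈ 15663.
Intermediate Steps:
r = -15664 (r = -178*(147 - 59) = -178*88 = -15664)
(-139761/240914 - 82299/223465) - r = (-139761/240914 - 82299/223465) - 1*(-15664) = (-139761*1/240914 - 82299*1/223465) + 15664 = (-139761/240914 - 82299/223465) + 15664 = -51058673151/53835847010 + 15664 = 843233648891489/53835847010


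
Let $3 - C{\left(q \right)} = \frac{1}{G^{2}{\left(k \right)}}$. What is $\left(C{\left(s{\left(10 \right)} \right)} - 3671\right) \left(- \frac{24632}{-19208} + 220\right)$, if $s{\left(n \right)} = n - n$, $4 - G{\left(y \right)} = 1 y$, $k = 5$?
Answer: $- \frac{1949336031}{2401} \approx -8.1189 \cdot 10^{5}$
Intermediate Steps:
$G{\left(y \right)} = 4 - y$ ($G{\left(y \right)} = 4 - 1 y = 4 - y$)
$s{\left(n \right)} = 0$
$C{\left(q \right)} = 2$ ($C{\left(q \right)} = 3 - \frac{1}{\left(4 - 5\right)^{2}} = 3 - \frac{1}{\left(-1\right)^{2}} = 3 - 1^{-1} = 3 - 1 = 2$)
$\left(C{\left(s{\left(10 \right)} \right)} - 3671\right) \left(- \frac{24632}{-19208} + 220\right) = \left(2 - 3671\right) \left(- \frac{24632}{-19208} + 220\right) = - 3669 \left(\left(-24632\right) \left(- \frac{1}{19208}\right) + 220\right) = - 3669 \left(\frac{3079}{2401} + 220\right) = \left(-3669\right) \frac{531299}{2401} = - \frac{1949336031}{2401}$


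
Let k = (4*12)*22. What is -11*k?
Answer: -11616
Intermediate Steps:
k = 1056 (k = 48*22 = 1056)
-11*k = -11*1056 = -11616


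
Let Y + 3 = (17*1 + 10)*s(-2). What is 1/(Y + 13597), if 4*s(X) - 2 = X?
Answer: 1/13594 ≈ 7.3562e-5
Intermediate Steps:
s(X) = ½ + X/4
Y = -3 (Y = -3 + (17*1 + 10)*(½ + (¼)*(-2)) = -3 + (17 + 10)*(½ - ½) = -3 + 27*0 = -3 + 0 = -3)
1/(Y + 13597) = 1/(-3 + 13597) = 1/13594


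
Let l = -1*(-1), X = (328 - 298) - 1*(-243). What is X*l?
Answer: 273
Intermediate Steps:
X = 273 (X = 30 + 243 = 273)
l = 1
X*l = 273*1 = 273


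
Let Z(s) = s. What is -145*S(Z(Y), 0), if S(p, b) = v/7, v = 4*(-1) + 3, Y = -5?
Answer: 145/7 ≈ 20.714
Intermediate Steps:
v = -1 (v = -4 + 3 = -1)
S(p, b) = -1/7
-145*S(Z(Y), 0) = -145*(-1/7) = 145/7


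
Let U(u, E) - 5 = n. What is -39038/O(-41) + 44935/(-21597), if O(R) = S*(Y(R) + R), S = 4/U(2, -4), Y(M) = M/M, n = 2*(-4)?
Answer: -1268250329/1727760 ≈ -734.04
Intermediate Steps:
n = -8
U(u, E) = -3 (U(u, E) = 5 - 8 = -3)
Y(M) = 1
S = -4/3 (S = 4/(-3) = 4*(-1/3) = -4/3 ≈ -1.3333)
O(R) = -4/3 - 4*R/3 (O(R) = -4*(1 + R)/3 = -4/3 - 4*R/3)
-39038/O(-41) + 44935/(-21597) = -39038/(-4/3 - 4/3*(-41)) + 44935/(-21597) = -39038/(-4/3 + 164/3) + 44935*(-1/21597) = -39038/160/3 - 44935/21597 = -39038*3/160 - 44935/21597 = -58557/80 - 44935/21597 = -1268250329/1727760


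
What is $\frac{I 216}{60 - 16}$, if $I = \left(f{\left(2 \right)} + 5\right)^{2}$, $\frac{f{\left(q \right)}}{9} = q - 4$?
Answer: $\frac{9126}{11} \approx 829.64$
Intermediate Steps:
$f{\left(q \right)} = -36 + 9 q$ ($f{\left(q \right)} = 9 \left(q - 4\right) = 9 \left(-4 + q\right) = -36 + 9 q$)
$I = 169$ ($I = \left(\left(-36 + 9 \cdot 2\right) + 5\right)^{2} = \left(\left(-36 + 18\right) + 5\right)^{2} = \left(-18 + 5\right)^{2} = \left(-13\right)^{2} = 169$)
$\frac{I 216}{60 - 16} = \frac{169 \cdot 216}{60 - 16} = \frac{36504}{44} = 36504 \cdot \frac{1}{44} = \frac{9126}{11}$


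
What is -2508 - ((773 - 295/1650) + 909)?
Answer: -1382641/330 ≈ -4189.8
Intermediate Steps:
-2508 - ((773 - 295/1650) + 909) = -2508 - ((773 - 295*1/1650) + 909) = -2508 - ((773 - 59/330) + 909) = -2508 - (255031/330 + 909) = -2508 - 1*555001/330 = -2508 - 555001/330 = -1382641/330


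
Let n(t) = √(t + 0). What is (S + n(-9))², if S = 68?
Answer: 4615 + 408*I ≈ 4615.0 + 408.0*I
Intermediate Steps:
n(t) = √t
(S + n(-9))² = (68 + √(-9))² = (68 + 3*I)²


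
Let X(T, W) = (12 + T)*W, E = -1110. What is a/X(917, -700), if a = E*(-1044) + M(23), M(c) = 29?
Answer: -1158869/650300 ≈ -1.7821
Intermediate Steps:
X(T, W) = W*(12 + T)
a = 1158869 (a = -1110*(-1044) + 29 = 1158840 + 29 = 1158869)
a/X(917, -700) = 1158869/((-700*(12 + 917))) = 1158869/((-700*929)) = 1158869/(-650300) = 1158869*(-1/650300) = -1158869/650300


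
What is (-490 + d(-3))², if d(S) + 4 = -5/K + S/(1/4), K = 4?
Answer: 4116841/16 ≈ 2.5730e+5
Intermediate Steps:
d(S) = -21/4 + 4*S (d(S) = -4 + (-5/4 + S/(1/4)) = -4 + (-5*¼ + S/(¼)) = -4 + (-5/4 + S*4) = -4 + (-5/4 + 4*S) = -21/4 + 4*S)
(-490 + d(-3))² = (-490 + (-21/4 + 4*(-3)))² = (-490 + (-21/4 - 12))² = (-490 - 69/4)² = (-2029/4)² = 4116841/16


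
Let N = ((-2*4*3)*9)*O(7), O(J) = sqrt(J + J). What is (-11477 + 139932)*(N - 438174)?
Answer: -56285641170 - 27746280*sqrt(14) ≈ -5.6389e+10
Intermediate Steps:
O(J) = sqrt(2)*sqrt(J) (O(J) = sqrt(2*J) = sqrt(2)*sqrt(J))
N = -216*sqrt(14) (N = ((-2*4*3)*9)*(sqrt(2)*sqrt(7)) = (-8*3*9)*sqrt(14) = (-24*9)*sqrt(14) = -216*sqrt(14) ≈ -808.20)
(-11477 + 139932)*(N - 438174) = (-11477 + 139932)*(-216*sqrt(14) - 438174) = 128455*(-438174 - 216*sqrt(14)) = -56285641170 - 27746280*sqrt(14)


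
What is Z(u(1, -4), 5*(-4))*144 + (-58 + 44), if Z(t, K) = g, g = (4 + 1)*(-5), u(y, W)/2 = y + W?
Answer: -3614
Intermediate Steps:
u(y, W) = 2*W + 2*y (u(y, W) = 2*(y + W) = 2*(W + y) = 2*W + 2*y)
g = -25 (g = 5*(-5) = -25)
Z(t, K) = -25
Z(u(1, -4), 5*(-4))*144 + (-58 + 44) = -25*144 + (-58 + 44) = -3600 - 14 = -3614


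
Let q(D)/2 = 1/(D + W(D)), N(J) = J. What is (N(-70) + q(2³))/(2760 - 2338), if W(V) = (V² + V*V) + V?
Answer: -5039/30384 ≈ -0.16584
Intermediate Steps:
W(V) = V + 2*V² (W(V) = (V² + V²) + V = 2*V² + V = V + 2*V²)
q(D) = 2/(D + D*(1 + 2*D))
(N(-70) + q(2³))/(2760 - 2338) = (-70 + 1/((2³)*(1 + 2³)))/(2760 - 2338) = (-70 + 1/(8*(1 + 8)))/422 = (-70 + (⅛)/9)*(1/422) = (-70 + (⅛)*(⅑))*(1/422) = (-70 + 1/72)*(1/422) = -5039/72*1/422 = -5039/30384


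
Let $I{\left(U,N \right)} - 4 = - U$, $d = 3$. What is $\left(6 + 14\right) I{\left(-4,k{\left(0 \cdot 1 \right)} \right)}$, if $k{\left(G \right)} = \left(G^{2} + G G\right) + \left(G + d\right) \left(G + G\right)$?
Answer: $160$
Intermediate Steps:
$k{\left(G \right)} = 2 G^{2} + 2 G \left(3 + G\right)$ ($k{\left(G \right)} = \left(G^{2} + G G\right) + \left(G + 3\right) \left(G + G\right) = \left(G^{2} + G^{2}\right) + \left(3 + G\right) 2 G = 2 G^{2} + 2 G \left(3 + G\right)$)
$I{\left(U,N \right)} = 4 - U$
$\left(6 + 14\right) I{\left(-4,k{\left(0 \cdot 1 \right)} \right)} = \left(6 + 14\right) \left(4 - -4\right) = 20 \left(4 + 4\right) = 20 \cdot 8 = 160$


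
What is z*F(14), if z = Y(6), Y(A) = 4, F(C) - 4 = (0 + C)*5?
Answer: 296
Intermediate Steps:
F(C) = 4 + 5*C (F(C) = 4 + (0 + C)*5 = 4 + C*5 = 4 + 5*C)
z = 4
z*F(14) = 4*(4 + 5*14) = 4*(4 + 70) = 4*74 = 296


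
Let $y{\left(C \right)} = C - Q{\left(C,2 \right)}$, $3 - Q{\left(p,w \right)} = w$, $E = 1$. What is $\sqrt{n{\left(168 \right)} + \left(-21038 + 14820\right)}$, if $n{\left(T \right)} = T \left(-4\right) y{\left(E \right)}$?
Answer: $i \sqrt{6218} \approx 78.854 i$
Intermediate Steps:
$Q{\left(p,w \right)} = 3 - w$
$y{\left(C \right)} = -1 + C$ ($y{\left(C \right)} = C - \left(3 - 2\right) = C - 1 = -1 + C$)
$n{\left(T \right)} = 0$ ($n{\left(T \right)} = T \left(-4\right) \left(-1 + 1\right) = - 4 T 0 = 0$)
$\sqrt{n{\left(168 \right)} + \left(-21038 + 14820\right)} = \sqrt{0 + \left(-21038 + 14820\right)} = \sqrt{0 - 6218} = \sqrt{-6218} = i \sqrt{6218}$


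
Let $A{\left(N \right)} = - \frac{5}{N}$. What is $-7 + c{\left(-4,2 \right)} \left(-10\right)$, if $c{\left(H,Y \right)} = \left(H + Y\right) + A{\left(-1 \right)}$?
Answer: $-37$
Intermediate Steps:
$c{\left(H,Y \right)} = 5 + H + Y$ ($c{\left(H,Y \right)} = \left(H + Y\right) - \frac{5}{-1} = \left(H + Y\right) - -5 = \left(H + Y\right) + 5 = 5 + H + Y$)
$-7 + c{\left(-4,2 \right)} \left(-10\right) = -7 + \left(5 - 4 + 2\right) \left(-10\right) = -7 + 3 \left(-10\right) = -7 - 30 = -37$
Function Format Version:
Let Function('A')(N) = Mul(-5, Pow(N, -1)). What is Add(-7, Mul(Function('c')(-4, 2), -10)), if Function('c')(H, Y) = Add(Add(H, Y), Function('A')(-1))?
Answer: -37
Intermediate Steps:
Function('c')(H, Y) = Add(5, H, Y) (Function('c')(H, Y) = Add(Add(H, Y), Mul(-5, Pow(-1, -1))) = Add(Add(H, Y), Mul(-5, -1)) = Add(Add(H, Y), 5) = Add(5, H, Y))
Add(-7, Mul(Function('c')(-4, 2), -10)) = Add(-7, Mul(Add(5, -4, 2), -10)) = Add(-7, Mul(3, -10)) = Add(-7, -30) = -37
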